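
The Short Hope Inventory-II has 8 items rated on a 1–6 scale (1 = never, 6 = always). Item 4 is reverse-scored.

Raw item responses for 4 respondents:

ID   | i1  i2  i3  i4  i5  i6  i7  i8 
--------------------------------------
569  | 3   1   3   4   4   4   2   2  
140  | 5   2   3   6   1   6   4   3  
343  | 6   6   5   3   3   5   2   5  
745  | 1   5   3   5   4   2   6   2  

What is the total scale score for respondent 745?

25

Respondent 745 raw: 1, 5, 3, 5, 4, 2, 6, 2.
Reverse-coded (reversed = (1+6) − raw = 7 − raw):
  item 1: 1
  item 2: 5
  item 3: 3
  item 4: 7 − 5 = 2
  item 5: 4
  item 6: 2
  item 7: 6
  item 8: 2
Sum = 1 + 5 + 3 + 2 + 4 + 2 + 6 + 2 = 25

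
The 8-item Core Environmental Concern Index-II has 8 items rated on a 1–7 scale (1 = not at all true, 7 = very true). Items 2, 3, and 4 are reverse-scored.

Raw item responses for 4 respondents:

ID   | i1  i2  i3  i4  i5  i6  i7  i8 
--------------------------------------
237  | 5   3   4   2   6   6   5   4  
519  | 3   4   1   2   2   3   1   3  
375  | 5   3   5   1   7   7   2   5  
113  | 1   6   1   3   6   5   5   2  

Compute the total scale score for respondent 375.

Respondent 375 raw: 5, 3, 5, 1, 7, 7, 2, 5.
Reverse-coded (reversed = (1+7) − raw = 8 − raw):
  item 1: 5
  item 2: 8 − 3 = 5
  item 3: 8 − 5 = 3
  item 4: 8 − 1 = 7
  item 5: 7
  item 6: 7
  item 7: 2
  item 8: 5
Sum = 5 + 5 + 3 + 7 + 7 + 7 + 2 + 5 = 41

41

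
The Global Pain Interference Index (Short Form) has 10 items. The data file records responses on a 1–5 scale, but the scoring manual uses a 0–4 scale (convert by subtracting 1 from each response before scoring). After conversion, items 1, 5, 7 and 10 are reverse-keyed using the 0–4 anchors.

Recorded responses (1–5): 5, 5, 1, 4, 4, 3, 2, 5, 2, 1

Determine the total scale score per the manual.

22

Convert to 0–4: 4, 4, 0, 3, 3, 2, 1, 4, 1, 0
Reverse-coded (on a 0–4 scale, reversed = 4 − raw):
  item 1: 4 − 4 = 0
  item 5: 4 − 3 = 1
  item 7: 4 − 1 = 3
  item 10: 4 − 0 = 4
Scored: 0, 4, 0, 3, 1, 2, 3, 4, 1, 4
Total = 22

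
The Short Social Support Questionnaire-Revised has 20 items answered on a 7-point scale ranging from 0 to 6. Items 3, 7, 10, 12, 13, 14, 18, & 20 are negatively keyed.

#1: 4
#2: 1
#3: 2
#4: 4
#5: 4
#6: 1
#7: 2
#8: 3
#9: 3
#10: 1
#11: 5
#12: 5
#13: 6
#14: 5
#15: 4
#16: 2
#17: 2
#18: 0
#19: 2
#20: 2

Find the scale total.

60

Raw sum = 58. Negatively keyed items: 3, 7, 10, 12, 13, 14, 18, 20; their raw sum = 23.
Each reversal replaces raw with 6 − raw, changing the total by 6 − 2·raw per item.
Total = 58 + 8·6 − 2·23 = 58 + 48 − 46 = 60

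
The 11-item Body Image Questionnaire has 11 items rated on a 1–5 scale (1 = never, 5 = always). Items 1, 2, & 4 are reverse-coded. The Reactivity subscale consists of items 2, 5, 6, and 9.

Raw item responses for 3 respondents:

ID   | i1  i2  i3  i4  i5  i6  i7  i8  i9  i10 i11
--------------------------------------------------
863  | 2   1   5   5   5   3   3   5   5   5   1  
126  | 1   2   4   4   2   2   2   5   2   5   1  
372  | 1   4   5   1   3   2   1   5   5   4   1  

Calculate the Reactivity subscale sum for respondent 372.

12

Respondent 372 raw: 1, 4, 5, 1, 3, 2, 1, 5, 5, 4, 1.
Reactivity items: 2, 5, 6, 9.
Reverse-coded (reverse-coded value = 6 − response):
  item 2: 6 − 4 = 2
  item 5: 3
  item 6: 2
  item 9: 5
Sum = 2 + 3 + 2 + 5 = 12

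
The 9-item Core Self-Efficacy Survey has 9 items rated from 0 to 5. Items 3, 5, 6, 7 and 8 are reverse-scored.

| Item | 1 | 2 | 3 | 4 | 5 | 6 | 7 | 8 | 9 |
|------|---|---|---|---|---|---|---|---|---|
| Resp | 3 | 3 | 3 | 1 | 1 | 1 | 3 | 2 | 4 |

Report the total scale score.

Reverse-scored items use 5 − raw:
  item 3: 5 − 3 = 2
  item 5: 5 − 1 = 4
  item 6: 5 − 1 = 4
  item 7: 5 − 3 = 2
  item 8: 5 − 2 = 3
Scored items: 3, 3, 2, 1, 4, 4, 2, 3, 4
Total = 3 + 3 + 2 + 1 + 4 + 4 + 2 + 3 + 4 = 26

26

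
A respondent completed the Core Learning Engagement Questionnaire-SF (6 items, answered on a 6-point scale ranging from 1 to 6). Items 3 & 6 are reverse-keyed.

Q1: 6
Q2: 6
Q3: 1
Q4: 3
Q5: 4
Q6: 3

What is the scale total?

29

Reversing items 3 & 6 with 7 − raw:
Total = 6 + 6 + (7−1) + 3 + 4 + (7−3)
      = 6 + 6 + 6 + 3 + 4 + 4 = 29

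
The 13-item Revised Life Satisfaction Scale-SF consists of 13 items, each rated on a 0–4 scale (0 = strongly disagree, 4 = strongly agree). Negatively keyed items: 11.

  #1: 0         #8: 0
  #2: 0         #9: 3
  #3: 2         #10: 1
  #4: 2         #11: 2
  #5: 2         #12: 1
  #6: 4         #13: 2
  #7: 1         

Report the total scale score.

Negatively keyed items use 4 − raw:
  item 11: 4 − 2 = 2
Scored responses: 0, 0, 2, 2, 2, 4, 1, 0, 3, 1, 2, 1, 2
Total = 0 + 0 + 2 + 2 + 2 + 4 + 1 + 0 + 3 + 1 + 2 + 1 + 2 = 20

20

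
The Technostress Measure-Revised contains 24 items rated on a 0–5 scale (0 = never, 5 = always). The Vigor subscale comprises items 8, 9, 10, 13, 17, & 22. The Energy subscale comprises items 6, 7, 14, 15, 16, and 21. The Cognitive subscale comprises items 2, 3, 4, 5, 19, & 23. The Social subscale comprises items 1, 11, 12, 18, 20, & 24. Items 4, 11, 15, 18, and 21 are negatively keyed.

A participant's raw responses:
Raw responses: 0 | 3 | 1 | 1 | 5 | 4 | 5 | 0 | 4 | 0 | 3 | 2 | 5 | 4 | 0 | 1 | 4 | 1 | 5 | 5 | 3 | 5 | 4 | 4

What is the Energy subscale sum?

Energy items: 6, 7, 14, 15, 16, 21.
Of these, items 15 & 21 are negatively keyed; reverse-coded value = 5 − response.
  item 6: 4
  item 7: 5
  item 14: 4
  item 15: 5 − 0 = 5
  item 16: 1
  item 21: 5 − 3 = 2
Sum = 4 + 5 + 4 + 5 + 1 + 2 = 21

21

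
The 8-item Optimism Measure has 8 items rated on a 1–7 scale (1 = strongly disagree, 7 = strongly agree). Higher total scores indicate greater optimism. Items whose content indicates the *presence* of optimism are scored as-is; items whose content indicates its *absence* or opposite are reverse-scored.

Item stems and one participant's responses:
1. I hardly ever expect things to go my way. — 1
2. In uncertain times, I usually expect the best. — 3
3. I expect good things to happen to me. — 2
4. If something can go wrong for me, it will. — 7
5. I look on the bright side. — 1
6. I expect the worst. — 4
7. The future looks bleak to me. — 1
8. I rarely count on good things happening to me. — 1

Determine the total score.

32

Items 1, 4, 6, 7, 8 describe the absence/opposite of optimism → reverse-score.
on a 1–7 scale, reversed = 8 − raw.
  item 1: 8 − 1 = 7
  item 2: 3
  item 3: 2
  item 4: 8 − 7 = 1
  item 5: 1
  item 6: 8 − 4 = 4
  item 7: 8 − 1 = 7
  item 8: 8 − 1 = 7
Total = 7 + 3 + 2 + 1 + 1 + 4 + 7 + 7 = 32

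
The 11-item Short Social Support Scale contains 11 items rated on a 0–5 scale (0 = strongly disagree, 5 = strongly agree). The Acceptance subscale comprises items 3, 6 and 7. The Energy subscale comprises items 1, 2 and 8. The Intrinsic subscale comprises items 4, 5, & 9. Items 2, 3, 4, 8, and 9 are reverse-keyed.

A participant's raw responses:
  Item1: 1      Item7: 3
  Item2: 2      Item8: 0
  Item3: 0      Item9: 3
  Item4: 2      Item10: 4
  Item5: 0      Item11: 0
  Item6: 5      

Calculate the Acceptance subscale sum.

Acceptance items: 3, 6, 7.
Of these, item 3 is reverse-keyed; on a 0–5 scale, reversed = 5 − raw.
  item 3: 5 − 0 = 5
  item 6: 5
  item 7: 3
Sum = 5 + 5 + 3 = 13

13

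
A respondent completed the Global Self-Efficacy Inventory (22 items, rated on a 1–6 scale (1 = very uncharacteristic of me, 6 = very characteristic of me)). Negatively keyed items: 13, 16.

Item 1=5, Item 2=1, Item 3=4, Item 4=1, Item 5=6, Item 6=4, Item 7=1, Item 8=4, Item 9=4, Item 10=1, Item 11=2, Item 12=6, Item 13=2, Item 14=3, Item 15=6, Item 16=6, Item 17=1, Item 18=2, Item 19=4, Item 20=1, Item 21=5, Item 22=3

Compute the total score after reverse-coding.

70

Raw sum = 72. Negatively keyed items: 13, 16; their raw sum = 8.
Each reversal replaces raw with 7 − raw, changing the total by 7 − 2·raw per item.
Total = 72 + 2·7 − 2·8 = 72 + 14 − 16 = 70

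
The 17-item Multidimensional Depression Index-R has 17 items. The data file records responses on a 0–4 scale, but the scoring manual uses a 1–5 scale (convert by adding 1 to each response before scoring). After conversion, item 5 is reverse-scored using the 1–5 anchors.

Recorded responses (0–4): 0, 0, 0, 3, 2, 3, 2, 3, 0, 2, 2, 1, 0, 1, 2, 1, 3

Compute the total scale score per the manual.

42

Convert to 1–5: 1, 1, 1, 4, 3, 4, 3, 4, 1, 3, 3, 2, 1, 2, 3, 2, 4
Reverse-coded (reversed = (1+5) − raw = 6 − raw):
  item 5: 6 − 3 = 3
Scored: 1, 1, 1, 4, 3, 4, 3, 4, 1, 3, 3, 2, 1, 2, 3, 2, 4
Total = 42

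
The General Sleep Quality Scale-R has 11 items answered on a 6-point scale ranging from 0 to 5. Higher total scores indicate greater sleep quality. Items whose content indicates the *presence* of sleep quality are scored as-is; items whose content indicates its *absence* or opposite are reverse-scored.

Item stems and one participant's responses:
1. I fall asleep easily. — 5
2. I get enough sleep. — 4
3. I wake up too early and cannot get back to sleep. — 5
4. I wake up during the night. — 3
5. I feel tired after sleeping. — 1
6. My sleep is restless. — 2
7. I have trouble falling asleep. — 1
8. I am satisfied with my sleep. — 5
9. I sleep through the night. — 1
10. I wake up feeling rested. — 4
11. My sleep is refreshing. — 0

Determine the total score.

Items 3, 4, 5, 6, 7 describe the absence/opposite of sleep quality → reverse-score.
on a 0–5 scale, reversed = 5 − raw.
  item 1: 5
  item 2: 4
  item 3: 5 − 5 = 0
  item 4: 5 − 3 = 2
  item 5: 5 − 1 = 4
  item 6: 5 − 2 = 3
  item 7: 5 − 1 = 4
  item 8: 5
  item 9: 1
  item 10: 4
  item 11: 0
Total = 5 + 4 + 0 + 2 + 4 + 3 + 4 + 5 + 1 + 4 + 0 = 32

32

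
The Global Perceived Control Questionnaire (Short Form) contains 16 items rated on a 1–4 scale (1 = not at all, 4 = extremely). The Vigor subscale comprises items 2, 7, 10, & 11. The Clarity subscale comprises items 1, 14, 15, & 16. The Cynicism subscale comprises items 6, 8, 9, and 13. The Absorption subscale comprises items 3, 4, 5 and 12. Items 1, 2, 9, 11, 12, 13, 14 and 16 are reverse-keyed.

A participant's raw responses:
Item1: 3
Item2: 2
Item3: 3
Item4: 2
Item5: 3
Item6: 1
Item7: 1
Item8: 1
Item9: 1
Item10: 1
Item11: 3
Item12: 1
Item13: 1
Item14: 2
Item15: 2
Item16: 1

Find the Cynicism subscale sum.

10

Cynicism items: 6, 8, 9, 13.
Of these, items 9 & 13 are reverse-keyed; reverse-coded value = 5 − response.
  item 6: 1
  item 8: 1
  item 9: 5 − 1 = 4
  item 13: 5 − 1 = 4
Sum = 1 + 1 + 4 + 4 = 10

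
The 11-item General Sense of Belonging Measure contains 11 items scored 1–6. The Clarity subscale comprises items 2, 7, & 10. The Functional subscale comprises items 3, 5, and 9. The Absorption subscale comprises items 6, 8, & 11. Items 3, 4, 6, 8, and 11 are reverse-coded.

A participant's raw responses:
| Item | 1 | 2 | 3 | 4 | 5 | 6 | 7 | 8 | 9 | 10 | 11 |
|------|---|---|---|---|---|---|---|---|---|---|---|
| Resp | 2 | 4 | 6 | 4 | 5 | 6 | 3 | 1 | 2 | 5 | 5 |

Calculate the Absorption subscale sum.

9

Absorption items: 6, 8, 11.
Of these, items 6, 8, and 11 are reverse-coded; reversed = (1+6) − raw = 7 − raw.
  item 6: 7 − 6 = 1
  item 8: 7 − 1 = 6
  item 11: 7 − 5 = 2
Sum = 1 + 6 + 2 = 9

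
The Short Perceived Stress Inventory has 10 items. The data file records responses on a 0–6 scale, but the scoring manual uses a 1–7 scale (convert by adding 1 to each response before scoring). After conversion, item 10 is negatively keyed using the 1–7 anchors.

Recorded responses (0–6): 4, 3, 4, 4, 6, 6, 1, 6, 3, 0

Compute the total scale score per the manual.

Convert to 1–7: 5, 4, 5, 5, 7, 7, 2, 7, 4, 1
Reverse-coded (reversed = (1+7) − raw = 8 − raw):
  item 10: 8 − 1 = 7
Scored: 5, 4, 5, 5, 7, 7, 2, 7, 4, 7
Total = 53

53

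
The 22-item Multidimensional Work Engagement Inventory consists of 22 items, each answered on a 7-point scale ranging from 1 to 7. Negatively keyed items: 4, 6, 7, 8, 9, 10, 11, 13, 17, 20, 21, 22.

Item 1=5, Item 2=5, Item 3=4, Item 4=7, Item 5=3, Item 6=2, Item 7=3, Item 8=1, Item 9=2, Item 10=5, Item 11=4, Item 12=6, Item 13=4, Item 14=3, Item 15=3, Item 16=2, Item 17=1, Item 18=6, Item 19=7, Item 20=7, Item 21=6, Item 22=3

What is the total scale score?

Apply reverse scoring (reversed = (1+7) − raw = 8 − raw):
  item 4: 8 − 7 = 1
  item 6: 8 − 2 = 6
  item 7: 8 − 3 = 5
  item 8: 8 − 1 = 7
  item 9: 8 − 2 = 6
  item 10: 8 − 5 = 3
  item 11: 8 − 4 = 4
  item 13: 8 − 4 = 4
  item 17: 8 − 1 = 7
  item 20: 8 − 7 = 1
  item 21: 8 − 6 = 2
  item 22: 8 − 3 = 5
After reverse-coding: 5, 5, 4, 1, 3, 6, 5, 7, 6, 3, 4, 6, 4, 3, 3, 2, 7, 6, 7, 1, 2, 5
Total = 5 + 5 + 4 + 1 + 3 + 6 + 5 + 7 + 6 + 3 + 4 + 6 + 4 + 3 + 3 + 2 + 7 + 6 + 7 + 1 + 2 + 5 = 95

95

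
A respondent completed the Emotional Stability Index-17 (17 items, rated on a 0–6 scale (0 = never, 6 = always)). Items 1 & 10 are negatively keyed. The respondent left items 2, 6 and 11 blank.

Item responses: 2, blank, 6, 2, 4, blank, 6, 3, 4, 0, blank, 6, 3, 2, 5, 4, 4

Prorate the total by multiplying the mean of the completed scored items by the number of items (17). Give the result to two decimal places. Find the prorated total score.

Reverse-coded (reversed = (0+6) − raw = 6 − raw):
  item 1: 6 − 2 = 4
  item 10: 6 − 0 = 6
Completed scored items (14 of 17): 4, 6, 2, 4, 6, 3, 4, 6, 6, 3, 2, 5, 4, 4; sum = 59.
Person mean = 59 / 14 ≈ 4.2143
Prorated total = (59 / 14) × 17 = 71.64 (to 2 dp)

71.64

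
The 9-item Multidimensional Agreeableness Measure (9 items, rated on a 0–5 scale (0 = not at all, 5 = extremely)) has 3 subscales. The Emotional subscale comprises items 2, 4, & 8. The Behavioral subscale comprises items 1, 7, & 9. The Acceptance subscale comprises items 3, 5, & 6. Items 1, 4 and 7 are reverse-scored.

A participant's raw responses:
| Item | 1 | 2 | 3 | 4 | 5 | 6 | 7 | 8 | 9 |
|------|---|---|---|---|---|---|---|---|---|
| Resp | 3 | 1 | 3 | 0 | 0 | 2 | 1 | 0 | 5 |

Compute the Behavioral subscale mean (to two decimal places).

Behavioral items: 1, 7, 9.
Of these, items 1 and 7 are reverse-scored; on a 0–5 scale, reversed = 5 − raw.
  item 1: 5 − 3 = 2
  item 7: 5 − 1 = 4
  item 9: 5
Sum = 2 + 4 + 5 = 11
Mean = 11 / 3 = 3.67

3.67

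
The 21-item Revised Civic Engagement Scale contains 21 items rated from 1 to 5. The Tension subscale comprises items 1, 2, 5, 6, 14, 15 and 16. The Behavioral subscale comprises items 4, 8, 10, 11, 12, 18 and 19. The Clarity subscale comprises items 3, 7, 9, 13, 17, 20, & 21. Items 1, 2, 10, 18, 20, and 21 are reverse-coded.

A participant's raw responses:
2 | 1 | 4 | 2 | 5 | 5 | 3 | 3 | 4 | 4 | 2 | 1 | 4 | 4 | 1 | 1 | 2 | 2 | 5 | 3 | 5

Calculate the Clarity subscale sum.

21

Clarity items: 3, 7, 9, 13, 17, 20, 21.
Of these, items 20 & 21 are reverse-coded; reverse-coded value = 6 − response.
  item 3: 4
  item 7: 3
  item 9: 4
  item 13: 4
  item 17: 2
  item 20: 6 − 3 = 3
  item 21: 6 − 5 = 1
Sum = 4 + 3 + 4 + 4 + 2 + 3 + 1 = 21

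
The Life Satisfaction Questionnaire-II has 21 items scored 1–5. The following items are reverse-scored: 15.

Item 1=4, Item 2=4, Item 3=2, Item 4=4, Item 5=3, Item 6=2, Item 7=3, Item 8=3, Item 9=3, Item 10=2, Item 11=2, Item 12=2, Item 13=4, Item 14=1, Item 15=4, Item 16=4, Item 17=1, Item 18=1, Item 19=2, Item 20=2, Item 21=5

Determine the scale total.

56

Reversing item 15 with 6 − raw:
Total = 4 + 4 + 2 + 4 + 3 + 2 + 3 + 3 + 3 + 2 + 2 + 2 + 4 + 1 + (6−4) + 4 + 1 + 1 + 2 + 2 + 5
      = 4 + 4 + 2 + 4 + 3 + 2 + 3 + 3 + 3 + 2 + 2 + 2 + 4 + 1 + 2 + 4 + 1 + 1 + 2 + 2 + 5 = 56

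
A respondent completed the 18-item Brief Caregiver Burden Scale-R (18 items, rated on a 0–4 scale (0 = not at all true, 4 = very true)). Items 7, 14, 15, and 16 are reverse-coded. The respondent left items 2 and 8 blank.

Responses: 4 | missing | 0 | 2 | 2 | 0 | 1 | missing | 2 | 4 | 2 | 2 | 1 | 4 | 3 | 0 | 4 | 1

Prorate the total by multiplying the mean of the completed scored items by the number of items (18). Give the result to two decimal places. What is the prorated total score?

Reverse-coded (on a 0–4 scale, reversed = 4 − raw):
  item 7: 4 − 1 = 3
  item 14: 4 − 4 = 0
  item 15: 4 − 3 = 1
  item 16: 4 − 0 = 4
Completed scored items (16 of 18): 4, 0, 2, 2, 0, 3, 2, 4, 2, 2, 1, 0, 1, 4, 4, 1; sum = 32.
Person mean = 32 / 16 ≈ 2.0000
Prorated total = (32 / 16) × 18 = 36.00 (to 2 dp)

36.00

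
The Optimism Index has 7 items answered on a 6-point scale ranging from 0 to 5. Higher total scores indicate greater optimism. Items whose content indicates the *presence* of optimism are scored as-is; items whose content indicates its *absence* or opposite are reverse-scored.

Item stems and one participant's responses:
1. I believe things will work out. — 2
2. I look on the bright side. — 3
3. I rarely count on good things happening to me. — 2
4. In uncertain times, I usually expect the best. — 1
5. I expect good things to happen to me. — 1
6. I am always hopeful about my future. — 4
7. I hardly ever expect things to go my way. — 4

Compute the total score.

15

Items 3, 7 describe the absence/opposite of optimism → reverse-score.
reverse-coded value = 5 − response.
  item 1: 2
  item 2: 3
  item 3: 5 − 2 = 3
  item 4: 1
  item 5: 1
  item 6: 4
  item 7: 5 − 4 = 1
Total = 2 + 3 + 3 + 1 + 1 + 4 + 1 = 15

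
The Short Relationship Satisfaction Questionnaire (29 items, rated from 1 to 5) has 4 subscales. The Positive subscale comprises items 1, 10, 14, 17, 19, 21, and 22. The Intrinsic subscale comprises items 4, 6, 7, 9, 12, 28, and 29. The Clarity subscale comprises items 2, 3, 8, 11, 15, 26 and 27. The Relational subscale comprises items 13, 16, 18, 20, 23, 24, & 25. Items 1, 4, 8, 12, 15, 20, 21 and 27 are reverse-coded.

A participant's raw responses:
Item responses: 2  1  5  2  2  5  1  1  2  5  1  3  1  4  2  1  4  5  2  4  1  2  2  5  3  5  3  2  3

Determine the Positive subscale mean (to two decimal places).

3.71

Positive items: 1, 10, 14, 17, 19, 21, 22.
Of these, items 1 & 21 are reverse-coded; reverse-coded value = 6 − response.
  item 1: 6 − 2 = 4
  item 10: 5
  item 14: 4
  item 17: 4
  item 19: 2
  item 21: 6 − 1 = 5
  item 22: 2
Sum = 4 + 5 + 4 + 4 + 2 + 5 + 2 = 26
Mean = 26 / 7 = 3.71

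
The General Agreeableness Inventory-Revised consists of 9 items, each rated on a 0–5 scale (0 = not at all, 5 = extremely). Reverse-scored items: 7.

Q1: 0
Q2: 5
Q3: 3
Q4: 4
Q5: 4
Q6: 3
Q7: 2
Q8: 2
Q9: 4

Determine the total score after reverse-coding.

Reverse-coded items (on a 0–5 scale, reversed = 5 − raw):
  item 7: 5 − 2 = 3
Scored responses: 0, 5, 3, 4, 4, 3, 3, 2, 4
Total = 0 + 5 + 3 + 4 + 4 + 3 + 3 + 2 + 4 = 28

28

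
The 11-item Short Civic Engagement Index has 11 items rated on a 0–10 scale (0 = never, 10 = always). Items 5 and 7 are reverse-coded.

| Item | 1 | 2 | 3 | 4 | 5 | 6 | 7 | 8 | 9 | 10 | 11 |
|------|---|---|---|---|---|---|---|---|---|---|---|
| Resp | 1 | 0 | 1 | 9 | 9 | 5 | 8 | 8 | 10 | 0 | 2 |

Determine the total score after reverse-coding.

Apply reverse scoring (on a 0–10 scale, reversed = 10 − raw):
  item 5: 10 − 9 = 1
  item 7: 10 − 8 = 2
Scored responses: 1, 0, 1, 9, 1, 5, 2, 8, 10, 0, 2
Total = 1 + 0 + 1 + 9 + 1 + 5 + 2 + 8 + 10 + 0 + 2 = 39

39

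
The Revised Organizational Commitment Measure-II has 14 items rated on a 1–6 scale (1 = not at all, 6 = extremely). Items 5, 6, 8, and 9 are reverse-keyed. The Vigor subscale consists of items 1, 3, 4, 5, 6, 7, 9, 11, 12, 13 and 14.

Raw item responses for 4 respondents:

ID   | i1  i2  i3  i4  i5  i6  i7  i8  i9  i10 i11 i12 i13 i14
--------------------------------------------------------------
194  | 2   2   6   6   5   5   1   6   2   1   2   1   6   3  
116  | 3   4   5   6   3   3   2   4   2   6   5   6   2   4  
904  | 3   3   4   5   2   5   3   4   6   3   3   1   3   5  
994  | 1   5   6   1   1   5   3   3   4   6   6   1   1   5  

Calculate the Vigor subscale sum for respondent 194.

Respondent 194 raw: 2, 2, 6, 6, 5, 5, 1, 6, 2, 1, 2, 1, 6, 3.
Vigor items: 1, 3, 4, 5, 6, 7, 9, 11, 12, 13, 14.
Reverse-coded (on a 1–6 scale, reversed = 7 − raw):
  item 1: 2
  item 3: 6
  item 4: 6
  item 5: 7 − 5 = 2
  item 6: 7 − 5 = 2
  item 7: 1
  item 9: 7 − 2 = 5
  item 11: 2
  item 12: 1
  item 13: 6
  item 14: 3
Sum = 2 + 6 + 6 + 2 + 2 + 1 + 5 + 2 + 1 + 6 + 3 = 36

36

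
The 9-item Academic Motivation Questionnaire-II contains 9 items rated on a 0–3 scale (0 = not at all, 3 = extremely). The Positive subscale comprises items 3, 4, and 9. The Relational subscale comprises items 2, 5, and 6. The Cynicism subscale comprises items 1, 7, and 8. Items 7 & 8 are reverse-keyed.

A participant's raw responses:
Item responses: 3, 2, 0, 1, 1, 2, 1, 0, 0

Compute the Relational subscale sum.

5

Relational items: 2, 5, 6.
  item 2: 2
  item 5: 1
  item 6: 2
Sum = 2 + 1 + 2 = 5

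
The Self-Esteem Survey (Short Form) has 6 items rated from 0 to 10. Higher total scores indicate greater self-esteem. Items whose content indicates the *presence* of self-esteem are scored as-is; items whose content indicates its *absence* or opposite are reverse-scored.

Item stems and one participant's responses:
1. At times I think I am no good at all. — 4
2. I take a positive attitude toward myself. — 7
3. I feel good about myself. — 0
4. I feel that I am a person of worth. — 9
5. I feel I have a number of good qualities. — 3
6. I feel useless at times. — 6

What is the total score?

29

Items 1, 6 describe the absence/opposite of self-esteem → reverse-score.
reverse-coded value = 10 − response.
  item 1: 10 − 4 = 6
  item 2: 7
  item 3: 0
  item 4: 9
  item 5: 3
  item 6: 10 − 6 = 4
Total = 6 + 7 + 0 + 9 + 3 + 4 = 29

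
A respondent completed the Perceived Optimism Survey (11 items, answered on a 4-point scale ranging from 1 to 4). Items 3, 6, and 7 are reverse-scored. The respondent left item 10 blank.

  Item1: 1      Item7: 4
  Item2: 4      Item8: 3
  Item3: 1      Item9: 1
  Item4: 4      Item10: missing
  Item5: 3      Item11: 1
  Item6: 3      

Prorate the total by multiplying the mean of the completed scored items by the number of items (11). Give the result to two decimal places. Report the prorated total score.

Reverse-coded (on a 1–4 scale, reversed = 5 − raw):
  item 3: 5 − 1 = 4
  item 6: 5 − 3 = 2
  item 7: 5 − 4 = 1
Completed scored items (10 of 11): 1, 4, 4, 4, 3, 2, 1, 3, 1, 1; sum = 24.
Person mean = 24 / 10 ≈ 2.4000
Prorated total = (24 / 10) × 11 = 26.40 (to 2 dp)

26.40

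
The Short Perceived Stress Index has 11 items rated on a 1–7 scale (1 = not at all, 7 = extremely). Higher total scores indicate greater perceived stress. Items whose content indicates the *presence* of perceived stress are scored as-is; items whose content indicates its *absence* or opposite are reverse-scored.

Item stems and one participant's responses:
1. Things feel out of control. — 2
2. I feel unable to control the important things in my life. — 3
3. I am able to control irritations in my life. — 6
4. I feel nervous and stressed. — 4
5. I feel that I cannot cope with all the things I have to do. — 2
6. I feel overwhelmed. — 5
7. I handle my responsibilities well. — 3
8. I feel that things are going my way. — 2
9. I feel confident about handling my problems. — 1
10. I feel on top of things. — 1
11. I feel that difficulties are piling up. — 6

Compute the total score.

Items 3, 7, 8, 9, 10 describe the absence/opposite of perceived stress → reverse-score.
reversed = (1+7) − raw = 8 − raw.
  item 1: 2
  item 2: 3
  item 3: 8 − 6 = 2
  item 4: 4
  item 5: 2
  item 6: 5
  item 7: 8 − 3 = 5
  item 8: 8 − 2 = 6
  item 9: 8 − 1 = 7
  item 10: 8 − 1 = 7
  item 11: 6
Total = 2 + 3 + 2 + 4 + 2 + 5 + 5 + 6 + 7 + 7 + 6 = 49

49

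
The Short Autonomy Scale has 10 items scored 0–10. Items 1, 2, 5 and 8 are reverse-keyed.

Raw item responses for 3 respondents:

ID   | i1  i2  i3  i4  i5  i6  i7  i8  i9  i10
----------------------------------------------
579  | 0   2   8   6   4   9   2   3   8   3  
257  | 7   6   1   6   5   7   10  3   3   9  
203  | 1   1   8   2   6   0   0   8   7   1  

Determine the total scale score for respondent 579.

67

Respondent 579 raw: 0, 2, 8, 6, 4, 9, 2, 3, 8, 3.
Reverse-coded (reversed = (0+10) − raw = 10 − raw):
  item 1: 10 − 0 = 10
  item 2: 10 − 2 = 8
  item 3: 8
  item 4: 6
  item 5: 10 − 4 = 6
  item 6: 9
  item 7: 2
  item 8: 10 − 3 = 7
  item 9: 8
  item 10: 3
Sum = 10 + 8 + 8 + 6 + 6 + 9 + 2 + 7 + 8 + 3 = 67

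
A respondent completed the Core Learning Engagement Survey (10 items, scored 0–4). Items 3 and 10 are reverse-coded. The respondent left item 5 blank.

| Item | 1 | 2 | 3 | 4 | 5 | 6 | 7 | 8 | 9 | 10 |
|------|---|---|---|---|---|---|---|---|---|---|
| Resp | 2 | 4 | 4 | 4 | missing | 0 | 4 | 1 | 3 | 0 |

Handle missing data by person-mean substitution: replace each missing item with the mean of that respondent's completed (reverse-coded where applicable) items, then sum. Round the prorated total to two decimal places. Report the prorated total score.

Reverse-coded (reverse-coded value = 4 − response):
  item 3: 4 − 4 = 0
  item 10: 4 − 0 = 4
Completed scored items (9 of 10): 2, 4, 0, 4, 0, 4, 1, 3, 4; sum = 22.
Person mean = 22 / 9 ≈ 2.4444
Prorated total = (22 / 9) × 10 = 24.44 (to 2 dp)

24.44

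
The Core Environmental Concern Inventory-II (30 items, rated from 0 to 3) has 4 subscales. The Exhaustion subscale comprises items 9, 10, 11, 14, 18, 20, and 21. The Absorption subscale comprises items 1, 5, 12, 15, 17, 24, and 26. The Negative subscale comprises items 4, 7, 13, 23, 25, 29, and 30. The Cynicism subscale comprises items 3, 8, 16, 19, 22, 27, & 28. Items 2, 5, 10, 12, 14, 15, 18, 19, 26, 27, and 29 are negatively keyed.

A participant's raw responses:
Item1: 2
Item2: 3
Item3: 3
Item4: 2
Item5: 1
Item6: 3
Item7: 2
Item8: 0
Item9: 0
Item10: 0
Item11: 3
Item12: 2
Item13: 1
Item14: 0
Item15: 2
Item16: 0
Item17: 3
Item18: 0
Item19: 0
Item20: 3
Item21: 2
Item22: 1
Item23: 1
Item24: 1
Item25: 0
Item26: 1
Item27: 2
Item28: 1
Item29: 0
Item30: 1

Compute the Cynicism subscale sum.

Cynicism items: 3, 8, 16, 19, 22, 27, 28.
Of these, items 19 and 27 are negatively keyed; on a 0–3 scale, reversed = 3 − raw.
  item 3: 3
  item 8: 0
  item 16: 0
  item 19: 3 − 0 = 3
  item 22: 1
  item 27: 3 − 2 = 1
  item 28: 1
Sum = 3 + 0 + 0 + 3 + 1 + 1 + 1 = 9

9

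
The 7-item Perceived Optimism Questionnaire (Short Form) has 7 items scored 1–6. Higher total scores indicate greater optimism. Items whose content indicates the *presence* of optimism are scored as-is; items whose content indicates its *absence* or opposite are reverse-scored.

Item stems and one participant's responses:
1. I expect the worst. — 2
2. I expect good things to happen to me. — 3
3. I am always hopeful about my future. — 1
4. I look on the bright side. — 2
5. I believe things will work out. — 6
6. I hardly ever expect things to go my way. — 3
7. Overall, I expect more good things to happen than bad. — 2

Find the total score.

Items 1, 6 describe the absence/opposite of optimism → reverse-score.
on a 1–6 scale, reversed = 7 − raw.
  item 1: 7 − 2 = 5
  item 2: 3
  item 3: 1
  item 4: 2
  item 5: 6
  item 6: 7 − 3 = 4
  item 7: 2
Total = 5 + 3 + 1 + 2 + 6 + 4 + 2 = 23

23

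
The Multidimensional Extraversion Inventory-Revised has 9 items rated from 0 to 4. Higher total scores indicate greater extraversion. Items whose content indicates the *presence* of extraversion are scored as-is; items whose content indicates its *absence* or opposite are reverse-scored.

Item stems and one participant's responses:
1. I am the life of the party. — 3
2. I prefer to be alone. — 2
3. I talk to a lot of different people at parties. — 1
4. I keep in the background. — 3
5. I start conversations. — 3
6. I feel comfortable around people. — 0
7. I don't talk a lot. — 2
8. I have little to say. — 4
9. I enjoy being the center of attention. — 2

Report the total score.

14

Items 2, 4, 7, 8 describe the absence/opposite of extraversion → reverse-score.
reversed = (0+4) − raw = 4 − raw.
  item 1: 3
  item 2: 4 − 2 = 2
  item 3: 1
  item 4: 4 − 3 = 1
  item 5: 3
  item 6: 0
  item 7: 4 − 2 = 2
  item 8: 4 − 4 = 0
  item 9: 2
Total = 3 + 2 + 1 + 1 + 3 + 0 + 2 + 0 + 2 = 14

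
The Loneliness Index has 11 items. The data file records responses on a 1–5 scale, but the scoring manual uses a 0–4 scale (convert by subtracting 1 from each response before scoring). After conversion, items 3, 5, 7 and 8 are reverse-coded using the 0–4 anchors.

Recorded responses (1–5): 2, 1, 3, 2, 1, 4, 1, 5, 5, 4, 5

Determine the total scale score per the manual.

Convert to 0–4: 1, 0, 2, 1, 0, 3, 0, 4, 4, 3, 4
Reverse-coded (reversed = (0+4) − raw = 4 − raw):
  item 3: 4 − 2 = 2
  item 5: 4 − 0 = 4
  item 7: 4 − 0 = 4
  item 8: 4 − 4 = 0
Scored: 1, 0, 2, 1, 4, 3, 4, 0, 4, 3, 4
Total = 26

26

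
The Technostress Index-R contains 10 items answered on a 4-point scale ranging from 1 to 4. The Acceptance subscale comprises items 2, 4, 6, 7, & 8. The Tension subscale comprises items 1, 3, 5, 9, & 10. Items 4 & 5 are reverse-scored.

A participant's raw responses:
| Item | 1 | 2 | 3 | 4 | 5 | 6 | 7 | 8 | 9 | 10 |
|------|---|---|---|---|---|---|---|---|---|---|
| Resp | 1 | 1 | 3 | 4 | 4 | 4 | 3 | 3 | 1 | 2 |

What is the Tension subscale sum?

8

Tension items: 1, 3, 5, 9, 10.
Of these, item 5 is reverse-scored; reverse-coded value = 5 − response.
  item 1: 1
  item 3: 3
  item 5: 5 − 4 = 1
  item 9: 1
  item 10: 2
Sum = 1 + 3 + 1 + 1 + 2 = 8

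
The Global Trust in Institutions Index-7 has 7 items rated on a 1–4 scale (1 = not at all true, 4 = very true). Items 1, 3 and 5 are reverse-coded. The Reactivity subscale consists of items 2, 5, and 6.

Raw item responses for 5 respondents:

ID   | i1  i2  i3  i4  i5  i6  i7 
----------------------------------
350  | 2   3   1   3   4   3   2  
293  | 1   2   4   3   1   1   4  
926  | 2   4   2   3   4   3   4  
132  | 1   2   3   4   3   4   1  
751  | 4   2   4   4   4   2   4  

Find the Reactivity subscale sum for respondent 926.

Respondent 926 raw: 2, 4, 2, 3, 4, 3, 4.
Reactivity items: 2, 5, 6.
Reverse-coded (on a 1–4 scale, reversed = 5 − raw):
  item 2: 4
  item 5: 5 − 4 = 1
  item 6: 3
Sum = 4 + 1 + 3 = 8

8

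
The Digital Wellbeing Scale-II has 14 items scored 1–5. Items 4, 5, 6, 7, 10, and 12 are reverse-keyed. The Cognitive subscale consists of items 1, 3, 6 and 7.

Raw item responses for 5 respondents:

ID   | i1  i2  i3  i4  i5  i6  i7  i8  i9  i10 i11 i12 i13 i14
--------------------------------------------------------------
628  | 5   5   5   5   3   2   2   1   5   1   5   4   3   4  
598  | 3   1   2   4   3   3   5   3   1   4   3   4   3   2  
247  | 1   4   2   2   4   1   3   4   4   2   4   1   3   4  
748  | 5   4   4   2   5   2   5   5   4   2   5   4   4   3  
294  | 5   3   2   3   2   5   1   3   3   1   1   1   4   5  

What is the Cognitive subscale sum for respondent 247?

11

Respondent 247 raw: 1, 4, 2, 2, 4, 1, 3, 4, 4, 2, 4, 1, 3, 4.
Cognitive items: 1, 3, 6, 7.
Reverse-coded (on a 1–5 scale, reversed = 6 − raw):
  item 1: 1
  item 3: 2
  item 6: 6 − 1 = 5
  item 7: 6 − 3 = 3
Sum = 1 + 2 + 5 + 3 = 11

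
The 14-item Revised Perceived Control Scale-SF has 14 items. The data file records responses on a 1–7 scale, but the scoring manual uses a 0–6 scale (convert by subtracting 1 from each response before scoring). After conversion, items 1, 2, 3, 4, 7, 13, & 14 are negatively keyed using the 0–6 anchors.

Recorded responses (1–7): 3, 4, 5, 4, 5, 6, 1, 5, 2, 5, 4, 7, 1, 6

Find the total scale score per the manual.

Convert to 0–6: 2, 3, 4, 3, 4, 5, 0, 4, 1, 4, 3, 6, 0, 5
Reverse-coded (reverse-coded value = 6 − response):
  item 1: 6 − 2 = 4
  item 2: 6 − 3 = 3
  item 3: 6 − 4 = 2
  item 4: 6 − 3 = 3
  item 7: 6 − 0 = 6
  item 13: 6 − 0 = 6
  item 14: 6 − 5 = 1
Scored: 4, 3, 2, 3, 4, 5, 6, 4, 1, 4, 3, 6, 6, 1
Total = 52

52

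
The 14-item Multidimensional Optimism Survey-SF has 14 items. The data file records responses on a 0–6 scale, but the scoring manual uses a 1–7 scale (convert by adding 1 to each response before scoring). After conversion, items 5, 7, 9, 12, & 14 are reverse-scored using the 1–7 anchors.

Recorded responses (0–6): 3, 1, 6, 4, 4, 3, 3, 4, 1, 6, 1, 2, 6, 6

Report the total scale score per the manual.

Convert to 1–7: 4, 2, 7, 5, 5, 4, 4, 5, 2, 7, 2, 3, 7, 7
Reverse-coded (reversed = (1+7) − raw = 8 − raw):
  item 5: 8 − 5 = 3
  item 7: 8 − 4 = 4
  item 9: 8 − 2 = 6
  item 12: 8 − 3 = 5
  item 14: 8 − 7 = 1
Scored: 4, 2, 7, 5, 3, 4, 4, 5, 6, 7, 2, 5, 7, 1
Total = 62

62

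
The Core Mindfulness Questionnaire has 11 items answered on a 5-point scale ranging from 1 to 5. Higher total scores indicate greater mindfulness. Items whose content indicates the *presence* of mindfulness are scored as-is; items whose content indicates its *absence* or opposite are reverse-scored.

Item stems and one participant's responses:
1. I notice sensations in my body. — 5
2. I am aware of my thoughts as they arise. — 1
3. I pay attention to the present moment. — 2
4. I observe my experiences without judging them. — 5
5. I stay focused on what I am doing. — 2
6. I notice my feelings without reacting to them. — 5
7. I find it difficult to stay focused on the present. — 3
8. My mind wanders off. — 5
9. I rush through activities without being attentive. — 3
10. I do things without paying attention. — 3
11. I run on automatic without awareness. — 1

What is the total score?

35

Items 7, 8, 9, 10, 11 describe the absence/opposite of mindfulness → reverse-score.
reversed = (1+5) − raw = 6 − raw.
  item 1: 5
  item 2: 1
  item 3: 2
  item 4: 5
  item 5: 2
  item 6: 5
  item 7: 6 − 3 = 3
  item 8: 6 − 5 = 1
  item 9: 6 − 3 = 3
  item 10: 6 − 3 = 3
  item 11: 6 − 1 = 5
Total = 5 + 1 + 2 + 5 + 2 + 5 + 3 + 1 + 3 + 3 + 5 = 35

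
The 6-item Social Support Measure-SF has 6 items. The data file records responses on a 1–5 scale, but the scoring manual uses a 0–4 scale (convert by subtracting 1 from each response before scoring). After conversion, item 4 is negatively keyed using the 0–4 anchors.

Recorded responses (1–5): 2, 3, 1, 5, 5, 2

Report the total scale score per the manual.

8

Convert to 0–4: 1, 2, 0, 4, 4, 1
Reverse-coded (reverse-coded value = 4 − response):
  item 4: 4 − 4 = 0
Scored: 1, 2, 0, 0, 4, 1
Total = 8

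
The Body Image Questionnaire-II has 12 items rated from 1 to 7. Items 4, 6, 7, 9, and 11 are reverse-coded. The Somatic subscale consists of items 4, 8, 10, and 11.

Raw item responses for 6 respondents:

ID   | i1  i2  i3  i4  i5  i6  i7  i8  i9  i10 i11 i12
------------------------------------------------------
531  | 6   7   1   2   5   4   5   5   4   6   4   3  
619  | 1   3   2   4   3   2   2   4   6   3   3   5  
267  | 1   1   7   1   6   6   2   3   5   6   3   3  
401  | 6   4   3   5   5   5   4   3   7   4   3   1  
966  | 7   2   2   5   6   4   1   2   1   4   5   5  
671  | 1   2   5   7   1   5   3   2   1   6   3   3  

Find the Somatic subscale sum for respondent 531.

Respondent 531 raw: 6, 7, 1, 2, 5, 4, 5, 5, 4, 6, 4, 3.
Somatic items: 4, 8, 10, 11.
Reverse-coded (reverse-coded value = 8 − response):
  item 4: 8 − 2 = 6
  item 8: 5
  item 10: 6
  item 11: 8 − 4 = 4
Sum = 6 + 5 + 6 + 4 = 21

21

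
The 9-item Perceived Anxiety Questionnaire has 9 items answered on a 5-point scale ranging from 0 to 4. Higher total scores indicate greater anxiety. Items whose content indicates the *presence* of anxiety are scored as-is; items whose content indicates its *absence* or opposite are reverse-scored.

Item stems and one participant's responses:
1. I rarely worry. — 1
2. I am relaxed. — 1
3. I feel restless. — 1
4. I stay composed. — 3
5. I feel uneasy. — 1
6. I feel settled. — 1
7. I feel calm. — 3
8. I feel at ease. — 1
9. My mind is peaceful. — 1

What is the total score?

Items 1, 2, 4, 6, 7, 8, 9 describe the absence/opposite of anxiety → reverse-score.
reversed = (0+4) − raw = 4 − raw.
  item 1: 4 − 1 = 3
  item 2: 4 − 1 = 3
  item 3: 1
  item 4: 4 − 3 = 1
  item 5: 1
  item 6: 4 − 1 = 3
  item 7: 4 − 3 = 1
  item 8: 4 − 1 = 3
  item 9: 4 − 1 = 3
Total = 3 + 3 + 1 + 1 + 1 + 3 + 1 + 3 + 3 = 19

19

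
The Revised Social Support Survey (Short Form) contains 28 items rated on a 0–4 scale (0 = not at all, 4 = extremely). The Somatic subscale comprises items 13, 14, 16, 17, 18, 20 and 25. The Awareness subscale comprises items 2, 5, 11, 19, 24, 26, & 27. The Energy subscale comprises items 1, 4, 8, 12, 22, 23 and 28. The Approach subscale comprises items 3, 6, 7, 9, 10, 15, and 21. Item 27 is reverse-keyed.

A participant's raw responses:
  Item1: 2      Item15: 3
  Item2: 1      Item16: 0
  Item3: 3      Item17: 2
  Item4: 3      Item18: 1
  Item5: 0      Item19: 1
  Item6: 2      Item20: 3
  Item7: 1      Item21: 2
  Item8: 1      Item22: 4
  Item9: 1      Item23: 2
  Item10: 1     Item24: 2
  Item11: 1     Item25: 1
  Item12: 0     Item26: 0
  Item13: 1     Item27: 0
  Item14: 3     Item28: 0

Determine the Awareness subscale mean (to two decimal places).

1.29

Awareness items: 2, 5, 11, 19, 24, 26, 27.
Of these, item 27 is reverse-keyed; reverse-coded value = 4 − response.
  item 2: 1
  item 5: 0
  item 11: 1
  item 19: 1
  item 24: 2
  item 26: 0
  item 27: 4 − 0 = 4
Sum = 1 + 0 + 1 + 1 + 2 + 0 + 4 = 9
Mean = 9 / 7 = 1.29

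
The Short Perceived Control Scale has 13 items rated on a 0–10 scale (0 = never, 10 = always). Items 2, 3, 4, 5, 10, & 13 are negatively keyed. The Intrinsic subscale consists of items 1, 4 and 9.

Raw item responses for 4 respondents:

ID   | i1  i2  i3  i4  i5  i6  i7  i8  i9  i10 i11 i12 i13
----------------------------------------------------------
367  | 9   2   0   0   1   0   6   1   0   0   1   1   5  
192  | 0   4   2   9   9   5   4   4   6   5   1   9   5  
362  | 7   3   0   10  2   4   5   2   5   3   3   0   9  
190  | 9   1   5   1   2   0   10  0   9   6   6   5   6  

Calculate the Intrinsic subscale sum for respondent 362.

12

Respondent 362 raw: 7, 3, 0, 10, 2, 4, 5, 2, 5, 3, 3, 0, 9.
Intrinsic items: 1, 4, 9.
Reverse-coded (reverse-coded value = 10 − response):
  item 1: 7
  item 4: 10 − 10 = 0
  item 9: 5
Sum = 7 + 0 + 5 = 12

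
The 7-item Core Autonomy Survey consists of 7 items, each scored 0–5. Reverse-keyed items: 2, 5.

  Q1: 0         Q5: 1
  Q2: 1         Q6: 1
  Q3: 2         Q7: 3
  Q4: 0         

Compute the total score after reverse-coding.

Raw sum = 8. Reverse-keyed items: 2, 5; their raw sum = 2.
Each reversal replaces raw with 5 − raw, changing the total by 5 − 2·raw per item.
Total = 8 + 2·5 − 2·2 = 8 + 10 − 4 = 14

14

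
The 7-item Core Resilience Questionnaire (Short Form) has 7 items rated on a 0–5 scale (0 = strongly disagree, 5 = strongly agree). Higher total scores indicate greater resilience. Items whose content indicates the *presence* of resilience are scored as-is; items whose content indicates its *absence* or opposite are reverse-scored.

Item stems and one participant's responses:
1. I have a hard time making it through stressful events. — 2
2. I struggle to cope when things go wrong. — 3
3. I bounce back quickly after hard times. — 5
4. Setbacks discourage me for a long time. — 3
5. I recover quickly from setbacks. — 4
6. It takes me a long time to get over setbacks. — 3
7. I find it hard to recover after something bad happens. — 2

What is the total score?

Items 1, 2, 4, 6, 7 describe the absence/opposite of resilience → reverse-score.
reverse-coded value = 5 − response.
  item 1: 5 − 2 = 3
  item 2: 5 − 3 = 2
  item 3: 5
  item 4: 5 − 3 = 2
  item 5: 4
  item 6: 5 − 3 = 2
  item 7: 5 − 2 = 3
Total = 3 + 2 + 5 + 2 + 4 + 2 + 3 = 21

21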